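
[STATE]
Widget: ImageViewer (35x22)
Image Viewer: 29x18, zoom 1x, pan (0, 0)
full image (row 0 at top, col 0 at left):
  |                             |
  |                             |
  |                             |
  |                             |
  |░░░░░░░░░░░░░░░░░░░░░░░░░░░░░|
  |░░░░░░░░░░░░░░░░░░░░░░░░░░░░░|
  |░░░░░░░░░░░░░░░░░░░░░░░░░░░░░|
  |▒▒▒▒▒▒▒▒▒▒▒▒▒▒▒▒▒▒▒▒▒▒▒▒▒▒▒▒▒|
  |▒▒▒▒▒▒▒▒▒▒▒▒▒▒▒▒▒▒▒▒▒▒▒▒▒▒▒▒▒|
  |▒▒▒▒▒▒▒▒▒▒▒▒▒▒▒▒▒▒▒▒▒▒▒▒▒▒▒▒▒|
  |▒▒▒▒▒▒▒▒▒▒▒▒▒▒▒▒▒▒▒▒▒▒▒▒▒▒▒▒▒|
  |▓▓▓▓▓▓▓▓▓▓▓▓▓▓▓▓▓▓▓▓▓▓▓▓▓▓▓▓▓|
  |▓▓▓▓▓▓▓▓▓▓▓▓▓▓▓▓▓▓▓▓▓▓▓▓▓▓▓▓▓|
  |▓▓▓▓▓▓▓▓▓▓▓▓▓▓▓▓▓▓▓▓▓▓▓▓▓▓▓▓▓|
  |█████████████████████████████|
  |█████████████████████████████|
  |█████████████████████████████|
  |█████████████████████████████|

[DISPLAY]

                                   
                                   
                                   
                                   
░░░░░░░░░░░░░░░░░░░░░░░░░░░░░      
░░░░░░░░░░░░░░░░░░░░░░░░░░░░░      
░░░░░░░░░░░░░░░░░░░░░░░░░░░░░      
▒▒▒▒▒▒▒▒▒▒▒▒▒▒▒▒▒▒▒▒▒▒▒▒▒▒▒▒▒      
▒▒▒▒▒▒▒▒▒▒▒▒▒▒▒▒▒▒▒▒▒▒▒▒▒▒▒▒▒      
▒▒▒▒▒▒▒▒▒▒▒▒▒▒▒▒▒▒▒▒▒▒▒▒▒▒▒▒▒      
▒▒▒▒▒▒▒▒▒▒▒▒▒▒▒▒▒▒▒▒▒▒▒▒▒▒▒▒▒      
▓▓▓▓▓▓▓▓▓▓▓▓▓▓▓▓▓▓▓▓▓▓▓▓▓▓▓▓▓      
▓▓▓▓▓▓▓▓▓▓▓▓▓▓▓▓▓▓▓▓▓▓▓▓▓▓▓▓▓      
▓▓▓▓▓▓▓▓▓▓▓▓▓▓▓▓▓▓▓▓▓▓▓▓▓▓▓▓▓      
█████████████████████████████      
█████████████████████████████      
█████████████████████████████      
█████████████████████████████      
                                   
                                   
                                   
                                   


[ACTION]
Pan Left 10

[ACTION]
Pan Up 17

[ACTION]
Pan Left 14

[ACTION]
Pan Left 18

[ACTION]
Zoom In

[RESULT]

                                   
                                   
                                   
                                   
                                   
                                   
                                   
                                   
░░░░░░░░░░░░░░░░░░░░░░░░░░░░░░░░░░░
░░░░░░░░░░░░░░░░░░░░░░░░░░░░░░░░░░░
░░░░░░░░░░░░░░░░░░░░░░░░░░░░░░░░░░░
░░░░░░░░░░░░░░░░░░░░░░░░░░░░░░░░░░░
░░░░░░░░░░░░░░░░░░░░░░░░░░░░░░░░░░░
░░░░░░░░░░░░░░░░░░░░░░░░░░░░░░░░░░░
▒▒▒▒▒▒▒▒▒▒▒▒▒▒▒▒▒▒▒▒▒▒▒▒▒▒▒▒▒▒▒▒▒▒▒
▒▒▒▒▒▒▒▒▒▒▒▒▒▒▒▒▒▒▒▒▒▒▒▒▒▒▒▒▒▒▒▒▒▒▒
▒▒▒▒▒▒▒▒▒▒▒▒▒▒▒▒▒▒▒▒▒▒▒▒▒▒▒▒▒▒▒▒▒▒▒
▒▒▒▒▒▒▒▒▒▒▒▒▒▒▒▒▒▒▒▒▒▒▒▒▒▒▒▒▒▒▒▒▒▒▒
▒▒▒▒▒▒▒▒▒▒▒▒▒▒▒▒▒▒▒▒▒▒▒▒▒▒▒▒▒▒▒▒▒▒▒
▒▒▒▒▒▒▒▒▒▒▒▒▒▒▒▒▒▒▒▒▒▒▒▒▒▒▒▒▒▒▒▒▒▒▒
▒▒▒▒▒▒▒▒▒▒▒▒▒▒▒▒▒▒▒▒▒▒▒▒▒▒▒▒▒▒▒▒▒▒▒
▒▒▒▒▒▒▒▒▒▒▒▒▒▒▒▒▒▒▒▒▒▒▒▒▒▒▒▒▒▒▒▒▒▒▒


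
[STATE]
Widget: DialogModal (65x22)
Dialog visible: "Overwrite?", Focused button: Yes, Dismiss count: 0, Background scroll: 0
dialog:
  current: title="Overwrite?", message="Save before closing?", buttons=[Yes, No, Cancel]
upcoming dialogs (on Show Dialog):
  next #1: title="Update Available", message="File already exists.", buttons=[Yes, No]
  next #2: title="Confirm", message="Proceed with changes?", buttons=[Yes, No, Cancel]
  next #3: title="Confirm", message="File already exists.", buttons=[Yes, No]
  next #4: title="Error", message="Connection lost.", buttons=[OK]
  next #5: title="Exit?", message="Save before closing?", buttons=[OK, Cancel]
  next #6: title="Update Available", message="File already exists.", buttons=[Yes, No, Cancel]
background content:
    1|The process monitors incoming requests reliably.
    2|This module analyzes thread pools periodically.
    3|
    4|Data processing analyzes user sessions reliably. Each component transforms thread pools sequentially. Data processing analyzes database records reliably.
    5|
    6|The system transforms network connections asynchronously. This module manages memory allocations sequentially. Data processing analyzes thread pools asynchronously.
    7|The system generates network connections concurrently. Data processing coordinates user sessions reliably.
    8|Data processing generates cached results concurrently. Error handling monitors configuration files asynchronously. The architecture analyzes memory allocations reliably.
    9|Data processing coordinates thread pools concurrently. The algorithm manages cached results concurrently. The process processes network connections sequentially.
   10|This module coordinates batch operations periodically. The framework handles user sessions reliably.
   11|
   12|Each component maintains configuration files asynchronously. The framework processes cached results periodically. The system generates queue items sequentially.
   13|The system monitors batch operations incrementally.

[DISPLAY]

The process monitors incoming requests reliably.                 
This module analyzes thread pools periodically.                  
                                                                 
Data processing analyzes user sessions reliably. Each component t
                                                                 
The system transforms network connections asynchronously. This mo
The system generates network connections concurrently. Data proce
Data processing generates cached results concurrently. Error hand
Data processing coor┌──────────────────────┐currently. The algori
This module coordina│      Overwrite?      │iodically. The framew
                    │ Save before closing? │                     
Each component maint│ [Yes]  No   Cancel   │ asynchronously. The 
The system monitors └──────────────────────┘ntally.              
                                                                 
                                                                 
                                                                 
                                                                 
                                                                 
                                                                 
                                                                 
                                                                 
                                                                 


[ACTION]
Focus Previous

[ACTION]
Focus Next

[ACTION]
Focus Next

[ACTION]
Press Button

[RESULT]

The process monitors incoming requests reliably.                 
This module analyzes thread pools periodically.                  
                                                                 
Data processing analyzes user sessions reliably. Each component t
                                                                 
The system transforms network connections asynchronously. This mo
The system generates network connections concurrently. Data proce
Data processing generates cached results concurrently. Error hand
Data processing coordinates thread pools concurrently. The algori
This module coordinates batch operations periodically. The framew
                                                                 
Each component maintains configuration files asynchronously. The 
The system monitors batch operations incrementally.              
                                                                 
                                                                 
                                                                 
                                                                 
                                                                 
                                                                 
                                                                 
                                                                 
                                                                 


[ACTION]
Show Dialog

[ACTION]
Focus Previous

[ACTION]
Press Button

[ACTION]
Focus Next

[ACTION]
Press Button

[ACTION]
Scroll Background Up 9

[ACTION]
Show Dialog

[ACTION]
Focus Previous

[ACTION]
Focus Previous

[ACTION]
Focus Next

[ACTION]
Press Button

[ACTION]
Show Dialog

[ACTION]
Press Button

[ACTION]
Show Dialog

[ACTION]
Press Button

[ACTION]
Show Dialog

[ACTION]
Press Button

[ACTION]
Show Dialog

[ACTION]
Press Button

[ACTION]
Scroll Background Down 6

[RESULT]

The system generates network connections concurrently. Data proce
Data processing generates cached results concurrently. Error hand
Data processing coordinates thread pools concurrently. The algori
This module coordinates batch operations periodically. The framew
                                                                 
Each component maintains configuration files asynchronously. The 
The system monitors batch operations incrementally.              
                                                                 
                                                                 
                                                                 
                                                                 
                                                                 
                                                                 
                                                                 
                                                                 
                                                                 
                                                                 
                                                                 
                                                                 
                                                                 
                                                                 
                                                                 


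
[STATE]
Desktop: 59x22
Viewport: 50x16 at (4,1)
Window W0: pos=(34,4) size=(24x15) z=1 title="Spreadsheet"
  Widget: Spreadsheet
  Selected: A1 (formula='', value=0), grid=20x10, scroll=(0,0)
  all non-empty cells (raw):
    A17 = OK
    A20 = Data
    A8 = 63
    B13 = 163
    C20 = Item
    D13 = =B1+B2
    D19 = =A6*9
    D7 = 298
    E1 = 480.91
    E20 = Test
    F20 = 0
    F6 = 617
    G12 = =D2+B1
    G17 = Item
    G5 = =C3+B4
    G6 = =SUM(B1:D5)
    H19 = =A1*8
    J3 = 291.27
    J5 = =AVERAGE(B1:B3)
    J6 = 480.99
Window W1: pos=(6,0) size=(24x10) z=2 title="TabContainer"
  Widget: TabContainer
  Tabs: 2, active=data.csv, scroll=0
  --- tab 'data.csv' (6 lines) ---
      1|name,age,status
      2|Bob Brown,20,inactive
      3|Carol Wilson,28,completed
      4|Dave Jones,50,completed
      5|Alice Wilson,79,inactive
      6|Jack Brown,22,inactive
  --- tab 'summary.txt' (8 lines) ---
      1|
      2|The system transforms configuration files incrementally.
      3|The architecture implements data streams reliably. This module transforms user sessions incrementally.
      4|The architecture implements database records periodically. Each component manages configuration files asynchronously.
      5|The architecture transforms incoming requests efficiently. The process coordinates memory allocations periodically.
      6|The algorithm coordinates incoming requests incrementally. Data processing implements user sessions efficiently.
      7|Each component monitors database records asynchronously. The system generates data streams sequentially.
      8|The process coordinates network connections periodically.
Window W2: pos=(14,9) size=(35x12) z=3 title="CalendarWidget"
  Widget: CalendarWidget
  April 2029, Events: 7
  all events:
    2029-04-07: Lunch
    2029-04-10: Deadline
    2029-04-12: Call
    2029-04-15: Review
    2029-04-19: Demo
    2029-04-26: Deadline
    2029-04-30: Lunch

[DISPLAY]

  ┃ TabContainer         ┃                        
  ┠──────────────────────┨                        
  ┃[data.csv]│ summary.tx┃                        
  ┃──────────────────────┃    ┏━━━━━━━━━━━━━━━━━━━
  ┃name,age,status       ┃    ┃ Spreadsheet       
  ┃Bob Brown,20,inactive ┃    ┠───────────────────
  ┃Carol Wilson,28,comple┃    ┃A1:                
  ┃Dave Jones,50,complete┃    ┃       A       B   
  ┗━━━━━━━┏━━━━━━━━━━━━━━━━━━━━━━━━━━━━━━━━━┓-----
          ┃ CalendarWidget                  ┃     
          ┠─────────────────────────────────┨     
          ┃            April 2029           ┃     
          ┃Mo Tu We Th Fr Sa Su             ┃     
          ┃                   1             ┃     
          ┃ 2  3  4  5  6  7*  8            ┃     
          ┃ 9 10* 11 12* 13 14 15*          ┃     


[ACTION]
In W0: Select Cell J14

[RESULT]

  ┃ TabContainer         ┃                        
  ┠──────────────────────┨                        
  ┃[data.csv]│ summary.tx┃                        
  ┃──────────────────────┃    ┏━━━━━━━━━━━━━━━━━━━
  ┃name,age,status       ┃    ┃ Spreadsheet       
  ┃Bob Brown,20,inactive ┃    ┠───────────────────
  ┃Carol Wilson,28,comple┃    ┃J14:               
  ┃Dave Jones,50,complete┃    ┃       A       B   
  ┗━━━━━━━┏━━━━━━━━━━━━━━━━━━━━━━━━━━━━━━━━━┓-----
          ┃ CalendarWidget                  ┃     
          ┠─────────────────────────────────┨     
          ┃            April 2029           ┃     
          ┃Mo Tu We Th Fr Sa Su             ┃     
          ┃                   1             ┃     
          ┃ 2  3  4  5  6  7*  8            ┃     
          ┃ 9 10* 11 12* 13 14 15*          ┃     


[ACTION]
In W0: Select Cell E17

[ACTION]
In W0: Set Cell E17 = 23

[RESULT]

  ┃ TabContainer         ┃                        
  ┠──────────────────────┨                        
  ┃[data.csv]│ summary.tx┃                        
  ┃──────────────────────┃    ┏━━━━━━━━━━━━━━━━━━━
  ┃name,age,status       ┃    ┃ Spreadsheet       
  ┃Bob Brown,20,inactive ┃    ┠───────────────────
  ┃Carol Wilson,28,comple┃    ┃E17: 23            
  ┃Dave Jones,50,complete┃    ┃       A       B   
  ┗━━━━━━━┏━━━━━━━━━━━━━━━━━━━━━━━━━━━━━━━━━┓-----
          ┃ CalendarWidget                  ┃     
          ┠─────────────────────────────────┨     
          ┃            April 2029           ┃     
          ┃Mo Tu We Th Fr Sa Su             ┃     
          ┃                   1             ┃     
          ┃ 2  3  4  5  6  7*  8            ┃     
          ┃ 9 10* 11 12* 13 14 15*          ┃     


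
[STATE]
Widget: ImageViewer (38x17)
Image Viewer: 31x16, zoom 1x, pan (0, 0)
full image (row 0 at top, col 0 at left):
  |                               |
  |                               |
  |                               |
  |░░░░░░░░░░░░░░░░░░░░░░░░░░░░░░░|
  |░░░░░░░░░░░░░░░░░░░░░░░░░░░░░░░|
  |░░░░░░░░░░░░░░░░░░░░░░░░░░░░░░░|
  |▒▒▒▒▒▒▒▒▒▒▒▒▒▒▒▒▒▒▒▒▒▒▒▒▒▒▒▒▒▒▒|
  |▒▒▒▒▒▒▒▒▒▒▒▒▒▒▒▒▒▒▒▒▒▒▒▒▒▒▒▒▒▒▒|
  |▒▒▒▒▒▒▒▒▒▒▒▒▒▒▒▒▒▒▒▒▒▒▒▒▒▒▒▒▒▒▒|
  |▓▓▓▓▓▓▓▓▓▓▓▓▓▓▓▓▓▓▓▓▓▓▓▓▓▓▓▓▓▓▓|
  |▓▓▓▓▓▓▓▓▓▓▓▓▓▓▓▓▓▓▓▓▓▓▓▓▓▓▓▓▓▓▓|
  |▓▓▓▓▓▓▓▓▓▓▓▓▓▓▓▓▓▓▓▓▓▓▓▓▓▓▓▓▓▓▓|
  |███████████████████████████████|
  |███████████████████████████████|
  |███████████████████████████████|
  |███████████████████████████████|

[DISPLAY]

                                      
                                      
                                      
░░░░░░░░░░░░░░░░░░░░░░░░░░░░░░░       
░░░░░░░░░░░░░░░░░░░░░░░░░░░░░░░       
░░░░░░░░░░░░░░░░░░░░░░░░░░░░░░░       
▒▒▒▒▒▒▒▒▒▒▒▒▒▒▒▒▒▒▒▒▒▒▒▒▒▒▒▒▒▒▒       
▒▒▒▒▒▒▒▒▒▒▒▒▒▒▒▒▒▒▒▒▒▒▒▒▒▒▒▒▒▒▒       
▒▒▒▒▒▒▒▒▒▒▒▒▒▒▒▒▒▒▒▒▒▒▒▒▒▒▒▒▒▒▒       
▓▓▓▓▓▓▓▓▓▓▓▓▓▓▓▓▓▓▓▓▓▓▓▓▓▓▓▓▓▓▓       
▓▓▓▓▓▓▓▓▓▓▓▓▓▓▓▓▓▓▓▓▓▓▓▓▓▓▓▓▓▓▓       
▓▓▓▓▓▓▓▓▓▓▓▓▓▓▓▓▓▓▓▓▓▓▓▓▓▓▓▓▓▓▓       
███████████████████████████████       
███████████████████████████████       
███████████████████████████████       
███████████████████████████████       
                                      


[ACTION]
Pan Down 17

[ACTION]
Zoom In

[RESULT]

▒▒▒▒▒▒▒▒▒▒▒▒▒▒▒▒▒▒▒▒▒▒▒▒▒▒▒▒▒▒▒▒▒▒▒▒▒▒
▓▓▓▓▓▓▓▓▓▓▓▓▓▓▓▓▓▓▓▓▓▓▓▓▓▓▓▓▓▓▓▓▓▓▓▓▓▓
▓▓▓▓▓▓▓▓▓▓▓▓▓▓▓▓▓▓▓▓▓▓▓▓▓▓▓▓▓▓▓▓▓▓▓▓▓▓
▓▓▓▓▓▓▓▓▓▓▓▓▓▓▓▓▓▓▓▓▓▓▓▓▓▓▓▓▓▓▓▓▓▓▓▓▓▓
▓▓▓▓▓▓▓▓▓▓▓▓▓▓▓▓▓▓▓▓▓▓▓▓▓▓▓▓▓▓▓▓▓▓▓▓▓▓
▓▓▓▓▓▓▓▓▓▓▓▓▓▓▓▓▓▓▓▓▓▓▓▓▓▓▓▓▓▓▓▓▓▓▓▓▓▓
▓▓▓▓▓▓▓▓▓▓▓▓▓▓▓▓▓▓▓▓▓▓▓▓▓▓▓▓▓▓▓▓▓▓▓▓▓▓
██████████████████████████████████████
██████████████████████████████████████
██████████████████████████████████████
██████████████████████████████████████
██████████████████████████████████████
██████████████████████████████████████
██████████████████████████████████████
██████████████████████████████████████
                                      
                                      


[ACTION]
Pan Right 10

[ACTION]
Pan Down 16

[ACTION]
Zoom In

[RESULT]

▓▓▓▓▓▓▓▓▓▓▓▓▓▓▓▓▓▓▓▓▓▓▓▓▓▓▓▓▓▓▓▓▓▓▓▓▓▓
▓▓▓▓▓▓▓▓▓▓▓▓▓▓▓▓▓▓▓▓▓▓▓▓▓▓▓▓▓▓▓▓▓▓▓▓▓▓
▓▓▓▓▓▓▓▓▓▓▓▓▓▓▓▓▓▓▓▓▓▓▓▓▓▓▓▓▓▓▓▓▓▓▓▓▓▓
██████████████████████████████████████
██████████████████████████████████████
██████████████████████████████████████
██████████████████████████████████████
██████████████████████████████████████
██████████████████████████████████████
██████████████████████████████████████
██████████████████████████████████████
██████████████████████████████████████
██████████████████████████████████████
██████████████████████████████████████
██████████████████████████████████████
                                      
                                      


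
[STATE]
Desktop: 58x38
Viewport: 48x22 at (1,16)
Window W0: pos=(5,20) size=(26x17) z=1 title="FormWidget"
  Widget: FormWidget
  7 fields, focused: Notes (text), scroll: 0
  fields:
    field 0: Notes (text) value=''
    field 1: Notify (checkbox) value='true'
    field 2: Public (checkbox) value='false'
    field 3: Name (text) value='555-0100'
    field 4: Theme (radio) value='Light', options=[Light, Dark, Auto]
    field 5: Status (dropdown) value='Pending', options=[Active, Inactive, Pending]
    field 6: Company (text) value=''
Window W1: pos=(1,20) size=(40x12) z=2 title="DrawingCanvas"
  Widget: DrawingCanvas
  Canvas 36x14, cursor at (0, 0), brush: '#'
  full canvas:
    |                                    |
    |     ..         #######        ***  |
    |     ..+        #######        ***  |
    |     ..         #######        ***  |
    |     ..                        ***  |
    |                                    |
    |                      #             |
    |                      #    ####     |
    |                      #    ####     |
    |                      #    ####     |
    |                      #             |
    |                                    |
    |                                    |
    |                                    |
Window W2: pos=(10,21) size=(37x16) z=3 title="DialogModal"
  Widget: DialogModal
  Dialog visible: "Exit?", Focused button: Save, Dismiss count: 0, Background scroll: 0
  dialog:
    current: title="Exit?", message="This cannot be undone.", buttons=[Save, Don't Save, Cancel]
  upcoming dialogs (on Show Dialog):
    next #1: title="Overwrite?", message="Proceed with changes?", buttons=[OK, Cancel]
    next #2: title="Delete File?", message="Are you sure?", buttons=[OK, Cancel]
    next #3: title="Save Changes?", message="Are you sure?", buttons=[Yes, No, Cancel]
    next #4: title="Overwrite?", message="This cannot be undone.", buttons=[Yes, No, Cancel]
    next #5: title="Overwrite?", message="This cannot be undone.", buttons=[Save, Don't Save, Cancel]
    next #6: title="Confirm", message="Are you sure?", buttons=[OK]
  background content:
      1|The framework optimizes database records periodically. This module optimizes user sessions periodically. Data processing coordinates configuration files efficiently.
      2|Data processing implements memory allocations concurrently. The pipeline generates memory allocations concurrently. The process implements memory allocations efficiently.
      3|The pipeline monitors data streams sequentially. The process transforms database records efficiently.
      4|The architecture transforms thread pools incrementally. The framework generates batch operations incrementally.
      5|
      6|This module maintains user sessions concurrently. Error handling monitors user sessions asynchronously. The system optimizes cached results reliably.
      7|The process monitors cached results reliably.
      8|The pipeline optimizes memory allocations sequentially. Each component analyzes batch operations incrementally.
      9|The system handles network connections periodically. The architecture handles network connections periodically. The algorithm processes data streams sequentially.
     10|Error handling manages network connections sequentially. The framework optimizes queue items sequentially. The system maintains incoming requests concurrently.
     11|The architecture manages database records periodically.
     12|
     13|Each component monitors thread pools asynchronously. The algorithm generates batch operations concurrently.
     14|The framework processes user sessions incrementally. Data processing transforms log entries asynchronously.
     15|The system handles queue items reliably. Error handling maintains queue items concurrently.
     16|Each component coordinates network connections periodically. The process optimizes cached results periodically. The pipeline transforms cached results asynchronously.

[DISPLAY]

                                                
                                                
                                                
                                                
┏━━━━━━━━━━━━━━━━━━━━━━━━━━━━━━━━━━━━━━┓        
┃ Drawing┏━━━━━━━━━━━━━━━━━━━━━━━━━━━━━━━━━━━┓  
┠────────┃ DialogModal                       ┃  
┃+       ┠───────────────────────────────────┨  
┃     .. ┃The framework optimizes database re┃  
┃     ..+┃Data processing implements memory a┃  
┃     .. ┃The pipeline monitors data streams ┃  
┃     .. ┃Th┌─────────────────────────────┐d ┃  
┃        ┃  │            Exit?            │  ┃  
┃        ┃Th│    This cannot be undone.   │ns┃  
┃        ┃Th│ [Save]  Don't Save   Cancel │ts┃  
┗━━━━━━━━┃Th└─────────────────────────────┘oc┃  
    ┃    ┃The system handles network connecti┃  
    ┃    ┃Error handling manages network conn┃  
    ┃    ┃The architecture manages database r┃  
    ┃    ┃                                   ┃  
    ┗━━━━┗━━━━━━━━━━━━━━━━━━━━━━━━━━━━━━━━━━━┛  
                                                


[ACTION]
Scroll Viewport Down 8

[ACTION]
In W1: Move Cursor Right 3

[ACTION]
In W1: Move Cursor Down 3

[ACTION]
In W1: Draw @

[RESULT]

                                                
                                                
                                                
                                                
┏━━━━━━━━━━━━━━━━━━━━━━━━━━━━━━━━━━━━━━┓        
┃ Drawing┏━━━━━━━━━━━━━━━━━━━━━━━━━━━━━━━━━━━┓  
┠────────┃ DialogModal                       ┃  
┃        ┠───────────────────────────────────┨  
┃     .. ┃The framework optimizes database re┃  
┃     ..+┃Data processing implements memory a┃  
┃   @ .. ┃The pipeline monitors data streams ┃  
┃     .. ┃Th┌─────────────────────────────┐d ┃  
┃        ┃  │            Exit?            │  ┃  
┃        ┃Th│    This cannot be undone.   │ns┃  
┃        ┃Th│ [Save]  Don't Save   Cancel │ts┃  
┗━━━━━━━━┃Th└─────────────────────────────┘oc┃  
    ┃    ┃The system handles network connecti┃  
    ┃    ┃Error handling manages network conn┃  
    ┃    ┃The architecture manages database r┃  
    ┃    ┃                                   ┃  
    ┗━━━━┗━━━━━━━━━━━━━━━━━━━━━━━━━━━━━━━━━━━┛  
                                                


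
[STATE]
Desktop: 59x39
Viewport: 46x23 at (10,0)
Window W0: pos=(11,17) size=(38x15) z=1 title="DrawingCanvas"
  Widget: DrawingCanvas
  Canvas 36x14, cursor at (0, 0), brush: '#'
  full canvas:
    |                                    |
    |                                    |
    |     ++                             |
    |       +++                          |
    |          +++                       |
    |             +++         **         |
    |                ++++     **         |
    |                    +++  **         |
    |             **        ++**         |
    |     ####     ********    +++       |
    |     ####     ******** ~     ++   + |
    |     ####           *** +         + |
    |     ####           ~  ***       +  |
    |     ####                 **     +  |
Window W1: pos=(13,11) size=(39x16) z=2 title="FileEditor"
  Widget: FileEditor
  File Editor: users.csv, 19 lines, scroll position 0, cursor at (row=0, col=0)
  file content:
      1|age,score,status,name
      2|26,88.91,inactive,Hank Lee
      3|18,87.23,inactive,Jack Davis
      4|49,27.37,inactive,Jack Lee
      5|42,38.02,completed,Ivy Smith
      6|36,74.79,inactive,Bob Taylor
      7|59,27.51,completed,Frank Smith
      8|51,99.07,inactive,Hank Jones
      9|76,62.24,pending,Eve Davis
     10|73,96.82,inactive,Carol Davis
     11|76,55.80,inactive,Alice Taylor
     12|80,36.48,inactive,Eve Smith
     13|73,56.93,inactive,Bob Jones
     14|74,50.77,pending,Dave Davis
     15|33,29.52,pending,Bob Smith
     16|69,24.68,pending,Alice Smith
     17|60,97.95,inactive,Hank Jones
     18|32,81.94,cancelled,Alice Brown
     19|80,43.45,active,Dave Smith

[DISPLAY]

                                              
                                              
                                              
                                              
                                              
                                              
                                              
                                              
                                              
                                              
                                              
   ┏━━━━━━━━━━━━━━━━━━━━━━━━━━━━━━━━━━━━━┓    
   ┃ FileEditor                          ┃    
   ┠─────────────────────────────────────┨    
   ┃█ge,score,status,name               ▲┃    
   ┃26,88.91,inactive,Hank Lee          █┃    
   ┃18,87.23,inactive,Jack Davis        ░┃    
 ┏━┃49,27.37,inactive,Jack Lee          ░┃    
 ┃ ┃42,38.02,completed,Ivy Smith        ░┃    
 ┠─┃36,74.79,inactive,Bob Taylor        ░┃    
 ┃+┃59,27.51,completed,Frank Smith      ░┃    
 ┃ ┃51,99.07,inactive,Hank Jones        ░┃    
 ┃ ┃76,62.24,pending,Eve Davis          ░┃    


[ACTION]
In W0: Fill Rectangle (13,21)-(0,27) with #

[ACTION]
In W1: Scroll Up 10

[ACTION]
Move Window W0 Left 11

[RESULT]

                                              
                                              
                                              
                                              
                                              
                                              
                                              
                                              
                                              
                                              
                                              
   ┏━━━━━━━━━━━━━━━━━━━━━━━━━━━━━━━━━━━━━┓    
   ┃ FileEditor                          ┃    
   ┠─────────────────────────────────────┨    
   ┃█ge,score,status,name               ▲┃    
   ┃26,88.91,inactive,Hank Lee          █┃    
   ┃18,87.23,inactive,Jack Davis        ░┃    
━━━┃49,27.37,inactive,Jack Lee          ░┃    
anv┃42,38.02,completed,Ivy Smith        ░┃    
───┃36,74.79,inactive,Bob Taylor        ░┃    
   ┃59,27.51,completed,Frank Smith      ░┃    
   ┃51,99.07,inactive,Hank Jones        ░┃    
   ┃76,62.24,pending,Eve Davis          ░┃    


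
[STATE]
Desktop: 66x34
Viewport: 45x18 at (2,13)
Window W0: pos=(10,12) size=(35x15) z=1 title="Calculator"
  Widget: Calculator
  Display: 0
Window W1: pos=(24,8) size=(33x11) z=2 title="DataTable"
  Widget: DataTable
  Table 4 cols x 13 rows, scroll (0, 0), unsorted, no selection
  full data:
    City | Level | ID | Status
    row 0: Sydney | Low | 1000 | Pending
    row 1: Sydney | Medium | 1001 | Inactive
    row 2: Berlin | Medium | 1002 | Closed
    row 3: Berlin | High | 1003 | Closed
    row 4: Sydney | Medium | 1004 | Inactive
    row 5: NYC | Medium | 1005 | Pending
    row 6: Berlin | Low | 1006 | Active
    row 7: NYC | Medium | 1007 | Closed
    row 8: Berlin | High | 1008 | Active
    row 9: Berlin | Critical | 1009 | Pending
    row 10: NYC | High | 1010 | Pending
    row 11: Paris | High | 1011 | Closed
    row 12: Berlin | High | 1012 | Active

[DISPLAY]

        ┃ Calculator  ┃Sydney│Low     │1000│P
        ┠─────────────┃Sydney│Medium  │1001│I
        ┃             ┃Berlin│Medium  │1002│C
        ┃┌───┬───┬───┬┃Berlin│High    │1003│C
        ┃│ 7 │ 8 │ 9 │┃Sydney│Medium  │1004│I
        ┃├───┼───┼───┼┗━━━━━━━━━━━━━━━━━━━━━━
        ┃│ 4 │ 5 │ 6 │ × │                ┃  
        ┃├───┼───┼───┼───┤                ┃  
        ┃│ 1 │ 2 │ 3 │ - │                ┃  
        ┃├───┼───┼───┼───┤                ┃  
        ┃│ 0 │ . │ = │ + │                ┃  
        ┃├───┼───┼───┼───┤                ┃  
        ┃│ C │ MC│ MR│ M+│                ┃  
        ┗━━━━━━━━━━━━━━━━━━━━━━━━━━━━━━━━━┛  
                                             
                                             
                                             
                                             


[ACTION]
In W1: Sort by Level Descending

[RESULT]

        ┃ Calculator  ┃Sydney│Medium  │1001│I
        ┠─────────────┃Berlin│Medium  │1002│C
        ┃             ┃Sydney│Medium  │1004│I
        ┃┌───┬───┬───┬┃NYC   │Medium  │1005│P
        ┃│ 7 │ 8 │ 9 │┃NYC   │Medium  │1007│C
        ┃├───┼───┼───┼┗━━━━━━━━━━━━━━━━━━━━━━
        ┃│ 4 │ 5 │ 6 │ × │                ┃  
        ┃├───┼───┼───┼───┤                ┃  
        ┃│ 1 │ 2 │ 3 │ - │                ┃  
        ┃├───┼───┼───┼───┤                ┃  
        ┃│ 0 │ . │ = │ + │                ┃  
        ┃├───┼───┼───┼───┤                ┃  
        ┃│ C │ MC│ MR│ M+│                ┃  
        ┗━━━━━━━━━━━━━━━━━━━━━━━━━━━━━━━━━┛  
                                             
                                             
                                             
                                             


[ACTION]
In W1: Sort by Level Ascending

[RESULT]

        ┃ Calculator  ┃Berlin│Critical│1009│P
        ┠─────────────┃Berlin│High    │1003│C
        ┃             ┃Berlin│High    │1008│A
        ┃┌───┬───┬───┬┃NYC   │High    │1010│P
        ┃│ 7 │ 8 │ 9 │┃Paris │High    │1011│C
        ┃├───┼───┼───┼┗━━━━━━━━━━━━━━━━━━━━━━
        ┃│ 4 │ 5 │ 6 │ × │                ┃  
        ┃├───┼───┼───┼───┤                ┃  
        ┃│ 1 │ 2 │ 3 │ - │                ┃  
        ┃├───┼───┼───┼───┤                ┃  
        ┃│ 0 │ . │ = │ + │                ┃  
        ┃├───┼───┼───┼───┤                ┃  
        ┃│ C │ MC│ MR│ M+│                ┃  
        ┗━━━━━━━━━━━━━━━━━━━━━━━━━━━━━━━━━┛  
                                             
                                             
                                             
                                             
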